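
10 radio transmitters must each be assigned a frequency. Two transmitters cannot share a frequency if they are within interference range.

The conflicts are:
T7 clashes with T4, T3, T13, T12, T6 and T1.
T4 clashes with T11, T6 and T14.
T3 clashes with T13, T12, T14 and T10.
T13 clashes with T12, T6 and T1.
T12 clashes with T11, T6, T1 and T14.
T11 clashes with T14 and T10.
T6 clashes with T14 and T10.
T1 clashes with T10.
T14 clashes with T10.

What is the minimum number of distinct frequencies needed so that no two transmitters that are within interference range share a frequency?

T7, T3, T13, T12 all conflict with each other, so at least 4 frequencies are needed.
4 frequencies suffice: frequency 1 → {T4, T12, T10}; frequency 2 → {T7, T14}; frequency 3 → {T3, T11, T6, T1}; frequency 4 → {T13}. Each listed conflict is separated.

4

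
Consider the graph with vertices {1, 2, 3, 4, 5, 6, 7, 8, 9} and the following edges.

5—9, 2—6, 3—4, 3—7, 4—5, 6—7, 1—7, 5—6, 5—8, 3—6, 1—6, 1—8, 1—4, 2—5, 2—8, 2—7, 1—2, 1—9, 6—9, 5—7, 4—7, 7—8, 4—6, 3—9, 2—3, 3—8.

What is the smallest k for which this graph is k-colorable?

4

3, 4, 6, 7 are mutually adjacent (a clique of size 4), so at least 4 colors are needed.
4 colors suffice: 1=d, 2=c, 3=d, 4=c, 5=d, 6=b, 7=a, 8=b, 9=a. No two adjacent vertices share a color.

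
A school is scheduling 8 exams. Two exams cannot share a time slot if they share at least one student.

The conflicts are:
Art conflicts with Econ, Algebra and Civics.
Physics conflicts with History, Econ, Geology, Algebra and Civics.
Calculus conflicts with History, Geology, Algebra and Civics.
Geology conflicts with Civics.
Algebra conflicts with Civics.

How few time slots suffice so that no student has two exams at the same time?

Calculus, Algebra, Civics pairwise conflict, so at least 3 time slots are needed.
3 time slots suffice: time slot 1 → {History, Econ, Civics}; time slot 2 → {Art, Physics, Calculus}; time slot 3 → {Geology, Algebra}. No two conflicting exams share a time slot.

3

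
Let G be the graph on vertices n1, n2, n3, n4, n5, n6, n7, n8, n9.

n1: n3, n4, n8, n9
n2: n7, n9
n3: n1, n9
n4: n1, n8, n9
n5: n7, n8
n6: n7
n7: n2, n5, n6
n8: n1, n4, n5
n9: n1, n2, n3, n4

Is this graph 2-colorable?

No

n1, n3, n9 are pairwise adjacent, so at least 3 colors are needed.
So 2 colors are not enough.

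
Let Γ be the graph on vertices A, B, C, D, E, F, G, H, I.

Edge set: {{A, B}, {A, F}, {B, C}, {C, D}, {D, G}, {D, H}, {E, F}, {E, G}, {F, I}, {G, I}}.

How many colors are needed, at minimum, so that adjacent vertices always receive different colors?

The cycle F-I-G-D-C-B-A-F has odd length 7, so it cannot be 2-colored; at least 3 colors are needed.
A valid assignment using 3 colors: A=2, B=1, C=2, D=1, E=3, F=1, G=2, H=2, I=3. No two adjacent vertices share a color.

3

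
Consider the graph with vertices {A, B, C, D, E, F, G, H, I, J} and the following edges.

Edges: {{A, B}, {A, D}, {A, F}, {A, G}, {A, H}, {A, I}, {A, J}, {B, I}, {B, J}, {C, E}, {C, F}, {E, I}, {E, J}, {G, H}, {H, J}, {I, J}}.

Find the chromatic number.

4

A, B, I, J are pairwise adjacent (a clique of size 4), so at least 4 colors are needed.
4 colors suffice: color red → {A, E}; color blue → {D, F, G, J}; color green → {C, H, I}; color yellow → {B}. Each edge has distinct colors on its endpoints.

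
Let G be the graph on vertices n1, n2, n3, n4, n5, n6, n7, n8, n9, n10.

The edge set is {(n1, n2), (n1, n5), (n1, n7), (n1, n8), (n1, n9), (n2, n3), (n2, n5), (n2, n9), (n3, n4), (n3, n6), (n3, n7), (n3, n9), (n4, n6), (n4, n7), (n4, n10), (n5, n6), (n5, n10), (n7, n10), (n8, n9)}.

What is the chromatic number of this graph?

n1, n8, n9 are pairwise adjacent, so at least 3 colors are needed.
3 colors suffice: n1=R, n2=G, n3=R, n4=B, n5=B, n6=G, n7=G, n8=G, n9=B, n10=R. Every edge joins two different colors.

3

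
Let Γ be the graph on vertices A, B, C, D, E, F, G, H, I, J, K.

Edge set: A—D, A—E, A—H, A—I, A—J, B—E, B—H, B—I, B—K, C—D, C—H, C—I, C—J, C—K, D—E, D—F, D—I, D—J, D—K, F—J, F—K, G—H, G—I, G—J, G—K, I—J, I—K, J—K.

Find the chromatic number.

C, D, I, J, K are mutually adjacent (a clique of size 5), so at least 5 colors are needed.
5 colors suffice: color 1 → {A, K}; color 2 → {B, J}; color 3 → {D, G}; color 4 → {E, F, H, I}; color 5 → {C}. Every edge joins two different colors.

5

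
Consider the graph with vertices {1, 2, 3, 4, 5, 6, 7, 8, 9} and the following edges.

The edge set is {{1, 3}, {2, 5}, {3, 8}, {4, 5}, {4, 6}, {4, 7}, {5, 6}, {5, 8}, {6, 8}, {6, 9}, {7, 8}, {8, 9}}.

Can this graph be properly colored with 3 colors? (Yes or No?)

The chromatic number is 3. 5, 6, 8 are mutually adjacent, so at least 3 colors are needed.
One proper 3-coloring: 1=a, 2=a, 3=b, 4=a, 5=b, 6=c, 7=b, 8=a, 9=b.
That is already a proper 3-coloring.

Yes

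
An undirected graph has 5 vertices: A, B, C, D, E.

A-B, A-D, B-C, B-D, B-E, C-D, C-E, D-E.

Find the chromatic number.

B, C, D, E are mutually adjacent (a clique of size 4), so at least 4 colors are needed.
One proper 4-coloring: A=3, B=1, C=3, D=2, E=4. No two adjacent vertices share a color.

4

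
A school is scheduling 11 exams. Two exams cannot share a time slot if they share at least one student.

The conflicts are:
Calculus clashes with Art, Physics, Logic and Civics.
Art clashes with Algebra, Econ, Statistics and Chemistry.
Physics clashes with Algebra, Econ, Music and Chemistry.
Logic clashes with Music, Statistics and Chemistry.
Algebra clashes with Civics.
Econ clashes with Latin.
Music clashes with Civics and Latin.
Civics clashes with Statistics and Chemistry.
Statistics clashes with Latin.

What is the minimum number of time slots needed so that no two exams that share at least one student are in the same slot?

2

Civics and Chemistry conflict, so at least 2 time slots are needed.
2 time slots suffice: Calculus=2, Art=1, Physics=1, Logic=1, Algebra=2, Econ=2, Music=2, Civics=1, Statistics=2, Latin=1, Chemistry=2. Every pair that conflicts lands in different time slots.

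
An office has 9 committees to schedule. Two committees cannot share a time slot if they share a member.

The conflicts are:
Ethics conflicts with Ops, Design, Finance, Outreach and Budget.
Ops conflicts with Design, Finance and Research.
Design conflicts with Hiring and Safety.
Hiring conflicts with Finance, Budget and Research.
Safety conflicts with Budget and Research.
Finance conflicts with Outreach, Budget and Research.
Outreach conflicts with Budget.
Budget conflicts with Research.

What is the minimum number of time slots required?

4

Hiring, Finance, Budget, Research pairwise conflict, so at least 4 time slots are needed.
4 time slots suffice: time slot 1 → {Design, Budget}; time slot 2 → {Safety, Finance}; time slot 3 → {Ethics, Research}; time slot 4 → {Ops, Hiring, Outreach}. Every pair that conflicts lands in different time slots.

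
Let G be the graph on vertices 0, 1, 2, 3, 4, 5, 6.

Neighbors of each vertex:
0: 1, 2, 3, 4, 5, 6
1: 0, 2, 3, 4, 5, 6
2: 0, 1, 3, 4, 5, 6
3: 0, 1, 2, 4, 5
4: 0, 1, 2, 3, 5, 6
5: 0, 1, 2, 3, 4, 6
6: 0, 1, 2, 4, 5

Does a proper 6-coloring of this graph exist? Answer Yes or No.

The chromatic number is 6. 0, 1, 2, 3, 4, 5 form a clique, so at least 6 colors are needed.
6 colors suffice: 0=e, 1=a, 2=c, 3=f, 4=b, 5=d, 6=f.
That is already a proper 6-coloring.

Yes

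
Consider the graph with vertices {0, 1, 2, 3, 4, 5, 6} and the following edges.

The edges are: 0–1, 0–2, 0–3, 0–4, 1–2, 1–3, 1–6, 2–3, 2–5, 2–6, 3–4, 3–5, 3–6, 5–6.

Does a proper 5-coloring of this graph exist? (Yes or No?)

Yes

The chromatic number is 4. 2, 3, 5, 6 are pairwise adjacent (a clique of size 4), so at least 4 colors are needed.
A valid assignment using 4 colors: 0=c, 1=d, 2=b, 3=a, 4=b, 5=d, 6=c.
Since 5 ≥ 4, a proper 5-coloring certainly exists.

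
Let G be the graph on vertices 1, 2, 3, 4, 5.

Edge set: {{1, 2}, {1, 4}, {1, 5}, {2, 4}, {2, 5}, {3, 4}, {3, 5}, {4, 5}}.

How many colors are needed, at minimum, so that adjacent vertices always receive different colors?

4

1, 2, 4, 5 are mutually adjacent (a clique of size 4), so at least 4 colors are needed.
4 colors suffice: color red → {4}; color blue → {5}; color green → {2, 3}; color yellow → {1}. Every edge joins two different colors.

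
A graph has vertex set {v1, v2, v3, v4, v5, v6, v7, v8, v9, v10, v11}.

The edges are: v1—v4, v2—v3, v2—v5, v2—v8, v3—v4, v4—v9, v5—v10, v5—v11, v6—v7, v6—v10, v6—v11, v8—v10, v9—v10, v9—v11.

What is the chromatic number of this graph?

v6 and v7 are adjacent, so at least 2 colors are needed.
One proper 2-coloring: v1=B, v2=R, v3=B, v4=R, v5=B, v6=B, v7=R, v8=B, v9=B, v10=R, v11=R. No two adjacent vertices share a color.

2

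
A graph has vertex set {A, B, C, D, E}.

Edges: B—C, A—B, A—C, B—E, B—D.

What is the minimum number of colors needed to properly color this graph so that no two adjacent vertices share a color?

A, B, C form a triangle, so at least 3 colors are needed.
3 colors suffice: A=2, B=1, C=3, D=2, E=2. Each edge has distinct colors on its endpoints.

3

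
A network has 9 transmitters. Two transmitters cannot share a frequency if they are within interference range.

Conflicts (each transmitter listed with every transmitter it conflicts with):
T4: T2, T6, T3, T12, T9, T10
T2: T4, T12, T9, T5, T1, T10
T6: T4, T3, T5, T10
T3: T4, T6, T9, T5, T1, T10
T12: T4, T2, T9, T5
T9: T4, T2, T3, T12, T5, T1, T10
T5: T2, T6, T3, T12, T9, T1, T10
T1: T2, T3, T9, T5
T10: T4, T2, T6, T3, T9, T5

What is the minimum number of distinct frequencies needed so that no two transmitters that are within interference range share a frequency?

4

T4, T2, T9, T10 all conflict with each other, so at least 4 frequencies are needed.
Using 4 frequencies: T4=2, T2=3, T6=1, T3=3, T12=4, T9=1, T5=2, T1=4, T10=4. Each listed conflict is separated.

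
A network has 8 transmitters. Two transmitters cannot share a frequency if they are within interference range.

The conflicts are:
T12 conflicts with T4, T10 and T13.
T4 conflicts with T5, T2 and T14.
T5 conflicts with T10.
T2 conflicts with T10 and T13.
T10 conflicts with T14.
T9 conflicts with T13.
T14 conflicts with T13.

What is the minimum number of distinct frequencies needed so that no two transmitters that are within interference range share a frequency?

T10 and T14 conflict, so at least 2 frequencies are needed.
2 frequencies suffice: T12=2, T4=1, T5=2, T2=2, T10=1, T9=2, T14=2, T13=1. Every pair that conflicts lands in different frequencies.

2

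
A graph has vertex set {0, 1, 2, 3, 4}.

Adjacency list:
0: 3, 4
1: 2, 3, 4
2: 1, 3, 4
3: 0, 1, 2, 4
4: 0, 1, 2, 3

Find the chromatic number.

4

1, 2, 3, 4 are mutually adjacent (a clique of size 4), so at least 4 colors are needed.
4 colors suffice: color a → {4}; color b → {3}; color c → {0, 1}; color d → {2}. Each edge has distinct colors on its endpoints.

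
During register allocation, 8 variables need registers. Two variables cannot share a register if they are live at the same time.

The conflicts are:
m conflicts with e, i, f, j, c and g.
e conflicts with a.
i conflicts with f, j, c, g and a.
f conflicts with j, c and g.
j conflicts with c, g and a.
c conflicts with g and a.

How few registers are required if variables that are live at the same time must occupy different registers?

6

m, i, f, j, c, g are mutually in conflict, so at least 6 registers are needed.
6 registers suffice: register 1 → {e, j}; register 2 → {c}; register 3 → {i}; register 4 → {m, a}; register 5 → {g}; register 6 → {f}. No two conflicting variables share a register.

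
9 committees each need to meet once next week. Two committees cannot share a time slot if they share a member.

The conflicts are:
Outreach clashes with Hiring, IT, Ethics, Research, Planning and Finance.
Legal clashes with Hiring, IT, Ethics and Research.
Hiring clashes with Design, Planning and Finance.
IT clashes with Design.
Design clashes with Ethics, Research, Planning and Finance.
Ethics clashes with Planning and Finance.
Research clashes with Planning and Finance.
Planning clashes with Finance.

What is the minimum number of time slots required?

Outreach, Ethics, Planning, Finance are mutually in conflict, so at least 4 time slots are needed.
4 time slots suffice: time slot 1 → {Outreach, Legal, Design}; time slot 2 → {IT, Finance}; time slot 3 → {Planning}; time slot 4 → {Hiring, Ethics, Research}. No two conflicting committees share a time slot.

4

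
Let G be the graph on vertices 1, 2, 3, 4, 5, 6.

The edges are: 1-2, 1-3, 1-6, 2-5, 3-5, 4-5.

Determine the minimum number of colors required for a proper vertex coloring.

1 and 3 are adjacent, so at least 2 colors are needed.
2 colors suffice: color red → {1, 5}; color blue → {2, 3, 4, 6}. No two adjacent vertices share a color.

2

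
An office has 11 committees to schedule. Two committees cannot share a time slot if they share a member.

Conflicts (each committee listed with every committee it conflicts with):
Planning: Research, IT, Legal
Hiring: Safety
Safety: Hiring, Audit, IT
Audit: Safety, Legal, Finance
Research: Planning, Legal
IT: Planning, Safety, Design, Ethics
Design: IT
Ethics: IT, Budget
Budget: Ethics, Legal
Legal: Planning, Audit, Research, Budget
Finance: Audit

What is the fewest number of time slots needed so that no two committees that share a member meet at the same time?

3

Planning, Research, Legal pairwise conflict, so at least 3 time slots are needed.
3 time slots suffice: time slot 1 → {Hiring, IT, Legal, Finance}; time slot 2 → {Planning, Safety, Design, Budget}; time slot 3 → {Audit, Research, Ethics}. No two conflicting committees share a time slot.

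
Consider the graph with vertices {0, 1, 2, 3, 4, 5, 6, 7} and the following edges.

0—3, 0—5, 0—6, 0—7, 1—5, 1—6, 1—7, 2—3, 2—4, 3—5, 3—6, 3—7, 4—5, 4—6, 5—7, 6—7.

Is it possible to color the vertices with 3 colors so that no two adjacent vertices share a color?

No

0, 3, 6, 7 form a clique, so at least 4 colors are needed.
So 3 colors are not enough.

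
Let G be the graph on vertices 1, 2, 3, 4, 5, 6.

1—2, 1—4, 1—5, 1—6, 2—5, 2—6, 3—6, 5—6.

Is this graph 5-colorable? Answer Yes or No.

Yes

The chromatic number is 4. 1, 2, 5, 6 are mutually adjacent (a clique of size 4), so at least 4 colors are needed.
4 colors suffice: color red → {1, 3}; color blue → {4, 6}; color green → {5}; color yellow → {2}.
Since 5 ≥ 4, a proper 5-coloring certainly exists.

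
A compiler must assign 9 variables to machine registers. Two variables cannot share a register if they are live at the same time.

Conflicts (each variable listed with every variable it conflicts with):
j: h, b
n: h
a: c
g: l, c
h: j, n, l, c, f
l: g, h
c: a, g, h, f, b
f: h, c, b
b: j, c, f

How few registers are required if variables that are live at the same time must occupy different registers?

3

h, c, f pairwise conflict, so at least 3 registers are needed.
A valid assignment using 3 registers: j=2, n=2, a=1, g=1, h=1, l=2, c=2, f=3, b=1. Every pair that conflicts lands in different registers.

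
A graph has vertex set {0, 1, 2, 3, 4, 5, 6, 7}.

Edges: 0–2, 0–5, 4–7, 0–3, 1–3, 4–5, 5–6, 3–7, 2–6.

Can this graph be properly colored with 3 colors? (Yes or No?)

The chromatic number is 3. The cycle 3-7-4-5-0-3 has odd length 5, so it cannot be 2-colored; at least 3 colors are needed.
3 colors suffice: color a → {2, 3, 5}; color b → {0, 1, 4, 6}; color c → {7}.
That is already a proper 3-coloring.

Yes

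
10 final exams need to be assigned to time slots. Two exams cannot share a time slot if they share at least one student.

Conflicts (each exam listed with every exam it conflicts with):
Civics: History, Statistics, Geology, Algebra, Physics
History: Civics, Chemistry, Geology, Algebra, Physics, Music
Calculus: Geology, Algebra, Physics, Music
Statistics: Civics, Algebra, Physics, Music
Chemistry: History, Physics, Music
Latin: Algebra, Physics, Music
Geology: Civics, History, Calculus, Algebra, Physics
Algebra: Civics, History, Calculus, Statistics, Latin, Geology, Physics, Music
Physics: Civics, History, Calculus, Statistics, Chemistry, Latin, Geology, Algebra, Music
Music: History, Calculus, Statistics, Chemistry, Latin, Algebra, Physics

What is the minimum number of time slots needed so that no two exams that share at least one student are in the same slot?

5

Civics, History, Geology, Algebra, Physics are mutually in conflict, so at least 5 time slots are needed.
5 time slots suffice: Civics=3, History=4, Calculus=4, Statistics=4, Chemistry=2, Latin=4, Geology=5, Algebra=2, Physics=1, Music=3. Each listed conflict is separated.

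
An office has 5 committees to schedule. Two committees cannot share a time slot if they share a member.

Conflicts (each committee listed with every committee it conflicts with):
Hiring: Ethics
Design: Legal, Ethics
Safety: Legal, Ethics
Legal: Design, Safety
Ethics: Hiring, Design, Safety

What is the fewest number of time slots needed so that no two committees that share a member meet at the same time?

Design and Ethics conflict, so at least 2 time slots are needed.
2 time slots suffice: time slot 1 → {Legal, Ethics}; time slot 2 → {Hiring, Design, Safety}. Every pair that conflicts lands in different time slots.

2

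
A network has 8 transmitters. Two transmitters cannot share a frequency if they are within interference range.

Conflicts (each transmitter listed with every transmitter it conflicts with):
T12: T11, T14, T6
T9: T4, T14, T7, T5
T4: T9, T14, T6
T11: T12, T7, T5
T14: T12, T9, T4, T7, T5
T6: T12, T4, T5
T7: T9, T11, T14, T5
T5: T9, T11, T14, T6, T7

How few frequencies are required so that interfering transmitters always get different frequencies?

4

T9, T14, T7, T5 pairwise conflict, so at least 4 frequencies are needed.
A valid assignment using 4 frequencies: T12=1, T9=4, T4=1, T11=2, T14=2, T6=2, T7=3, T5=1. Each listed conflict is separated.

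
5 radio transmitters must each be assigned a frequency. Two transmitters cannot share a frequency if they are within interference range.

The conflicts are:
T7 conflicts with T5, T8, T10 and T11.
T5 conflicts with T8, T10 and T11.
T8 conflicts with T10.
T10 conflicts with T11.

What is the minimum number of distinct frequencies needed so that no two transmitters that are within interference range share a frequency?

4

T7, T5, T8, T10 all conflict with each other, so at least 4 frequencies are needed.
Using 4 frequencies: T7=3, T5=1, T8=4, T10=2, T11=4. Each listed conflict is separated.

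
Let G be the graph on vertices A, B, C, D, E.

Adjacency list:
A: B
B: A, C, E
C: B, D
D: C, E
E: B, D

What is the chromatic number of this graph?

2

A and B are adjacent, so at least 2 colors are needed.
2 colors suffice: color 1 → {B, D}; color 2 → {A, C, E}. Each edge has distinct colors on its endpoints.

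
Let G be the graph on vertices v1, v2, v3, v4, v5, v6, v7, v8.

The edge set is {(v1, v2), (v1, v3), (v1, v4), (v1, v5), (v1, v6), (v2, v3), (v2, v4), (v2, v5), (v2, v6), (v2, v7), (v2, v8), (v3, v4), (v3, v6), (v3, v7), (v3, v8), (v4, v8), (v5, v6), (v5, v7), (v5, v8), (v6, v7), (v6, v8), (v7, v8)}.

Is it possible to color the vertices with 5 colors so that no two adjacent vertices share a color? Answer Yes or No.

Yes

The chromatic number is 5. v2, v5, v6, v7, v8 are mutually adjacent (a clique of size 5), so at least 5 colors are needed.
One proper 5-coloring: v1=4, v2=1, v3=2, v4=3, v5=2, v6=3, v7=5, v8=4.
That is already a proper 5-coloring.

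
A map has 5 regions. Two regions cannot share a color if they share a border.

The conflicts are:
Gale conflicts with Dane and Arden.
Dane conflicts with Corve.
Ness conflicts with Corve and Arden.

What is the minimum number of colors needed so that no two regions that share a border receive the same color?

3

The cycle Arden-Ness-Corve-Dane-Gale-Arden has odd length 5, so it cannot be 2-colored; at least 3 colors are needed.
3 colors suffice: color 1 → {Corve, Arden}; color 2 → {Dane, Ness}; color 3 → {Gale}. No two conflicting regions share a color.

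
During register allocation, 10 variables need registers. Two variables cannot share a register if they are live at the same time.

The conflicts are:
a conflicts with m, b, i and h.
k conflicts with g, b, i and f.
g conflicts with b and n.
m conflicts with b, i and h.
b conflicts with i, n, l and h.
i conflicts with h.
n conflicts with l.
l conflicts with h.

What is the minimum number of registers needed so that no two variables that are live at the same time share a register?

a, m, b, i, h pairwise conflict, so at least 5 registers are needed.
Using 5 registers: a=5, k=2, g=3, m=4, b=1, i=3, n=2, l=3, h=2, f=1. No two conflicting variables share a register.

5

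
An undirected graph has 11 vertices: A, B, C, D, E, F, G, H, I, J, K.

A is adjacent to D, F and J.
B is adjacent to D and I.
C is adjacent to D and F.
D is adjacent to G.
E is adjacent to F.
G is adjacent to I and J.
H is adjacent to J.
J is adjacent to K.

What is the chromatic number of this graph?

E and F are adjacent, so at least 2 colors are needed.
One proper 2-coloring: A=2, B=2, C=2, D=1, E=2, F=1, G=2, H=2, I=1, J=1, K=2. Each edge has distinct colors on its endpoints.

2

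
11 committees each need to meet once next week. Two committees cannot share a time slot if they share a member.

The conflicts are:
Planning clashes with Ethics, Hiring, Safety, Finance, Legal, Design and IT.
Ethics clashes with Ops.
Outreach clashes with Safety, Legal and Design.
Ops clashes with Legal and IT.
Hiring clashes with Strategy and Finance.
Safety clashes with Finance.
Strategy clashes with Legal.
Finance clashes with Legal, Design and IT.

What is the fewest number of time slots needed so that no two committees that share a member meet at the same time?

Planning, Finance, IT all conflict with each other, so at least 3 time slots are needed.
A valid assignment using 3 time slots: Planning=1, Ethics=2, Outreach=1, Ops=1, Hiring=3, Safety=3, Strategy=1, Finance=2, Legal=3, Design=3, IT=3. No two conflicting committees share a time slot.

3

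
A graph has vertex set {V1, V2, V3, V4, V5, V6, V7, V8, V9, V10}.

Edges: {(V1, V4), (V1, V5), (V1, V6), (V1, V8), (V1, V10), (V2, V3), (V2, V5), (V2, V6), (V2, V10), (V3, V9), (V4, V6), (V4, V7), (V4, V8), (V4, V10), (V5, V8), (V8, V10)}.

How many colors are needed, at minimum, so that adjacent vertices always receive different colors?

4

V1, V4, V8, V10 are pairwise adjacent (a clique of size 4), so at least 4 colors are needed.
4 colors suffice: color R → {V2, V4, V9}; color B → {V1, V3, V7}; color G → {V5, V6, V10}; color Y → {V8}. Every edge joins two different colors.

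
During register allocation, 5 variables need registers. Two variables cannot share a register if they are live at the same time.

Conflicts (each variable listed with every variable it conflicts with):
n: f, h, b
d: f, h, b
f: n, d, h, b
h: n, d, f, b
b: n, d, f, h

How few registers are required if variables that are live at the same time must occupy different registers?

4

d, f, h, b all conflict with each other, so at least 4 registers are needed.
Using 4 registers: n=4, d=4, f=3, h=2, b=1. Every pair that conflicts lands in different registers.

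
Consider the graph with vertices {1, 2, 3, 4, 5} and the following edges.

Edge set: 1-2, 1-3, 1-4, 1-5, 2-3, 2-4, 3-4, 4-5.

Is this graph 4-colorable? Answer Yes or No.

The chromatic number is 4. 1, 2, 3, 4 are pairwise adjacent (a clique of size 4), so at least 4 colors are needed.
A valid assignment using 4 colors: 1=red, 2=yellow, 3=green, 4=blue, 5=green.
That is already a proper 4-coloring.

Yes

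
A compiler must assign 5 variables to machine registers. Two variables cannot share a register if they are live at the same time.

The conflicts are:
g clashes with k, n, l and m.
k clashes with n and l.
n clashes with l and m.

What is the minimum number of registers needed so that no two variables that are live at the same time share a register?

4

g, k, n, l all conflict with each other, so at least 4 registers are needed.
4 registers suffice: register 1 → {n}; register 2 → {g}; register 3 → {l, m}; register 4 → {k}. Every pair that conflicts lands in different registers.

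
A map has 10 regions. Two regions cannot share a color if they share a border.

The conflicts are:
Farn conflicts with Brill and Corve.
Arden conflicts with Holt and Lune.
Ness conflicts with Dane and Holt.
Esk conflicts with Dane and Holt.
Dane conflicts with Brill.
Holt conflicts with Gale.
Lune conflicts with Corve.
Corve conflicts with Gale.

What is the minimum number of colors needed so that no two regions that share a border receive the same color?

3

The cycle Corve-Lune-Arden-Holt-Gale-Corve has odd length 5, so it cannot be 2-colored; at least 3 colors are needed.
3 colors suffice: Farn=2, Arden=2, Ness=2, Esk=2, Dane=1, Brill=3, Holt=1, Lune=3, Corve=1, Gale=2. Each listed conflict is separated.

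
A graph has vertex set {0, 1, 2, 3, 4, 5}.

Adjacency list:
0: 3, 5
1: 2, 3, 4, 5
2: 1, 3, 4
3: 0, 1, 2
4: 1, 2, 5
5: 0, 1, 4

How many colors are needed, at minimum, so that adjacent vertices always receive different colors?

1, 2, 4 are pairwise adjacent, so at least 3 colors are needed.
3 colors suffice: color a → {0, 1}; color b → {2, 5}; color c → {3, 4}. No two adjacent vertices share a color.

3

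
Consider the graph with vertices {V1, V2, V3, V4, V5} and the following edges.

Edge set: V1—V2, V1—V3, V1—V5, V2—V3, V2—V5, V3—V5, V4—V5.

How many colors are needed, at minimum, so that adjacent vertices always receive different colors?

V1, V2, V3, V5 are mutually adjacent (a clique of size 4), so at least 4 colors are needed.
A valid assignment using 4 colors: V1=3, V2=4, V3=2, V4=2, V5=1. Each edge has distinct colors on its endpoints.

4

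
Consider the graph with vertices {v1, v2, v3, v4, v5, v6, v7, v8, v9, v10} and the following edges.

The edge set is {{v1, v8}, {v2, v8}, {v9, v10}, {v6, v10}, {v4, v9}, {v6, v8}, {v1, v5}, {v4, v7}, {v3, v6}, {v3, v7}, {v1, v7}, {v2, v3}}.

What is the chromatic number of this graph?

3

The cycle v8-v2-v3-v7-v1-v8 has odd length 5, so it cannot be 2-colored; at least 3 colors are needed.
3 colors suffice: v1=1, v2=2, v3=1, v4=3, v5=2, v6=2, v7=2, v8=3, v9=1, v10=3. Each edge has distinct colors on its endpoints.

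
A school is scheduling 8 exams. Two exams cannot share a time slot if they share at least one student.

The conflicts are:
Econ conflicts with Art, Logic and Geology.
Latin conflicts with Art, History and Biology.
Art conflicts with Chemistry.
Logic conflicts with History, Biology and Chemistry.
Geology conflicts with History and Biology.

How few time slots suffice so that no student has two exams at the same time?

The cycle Latin-History-Geology-Econ-Art-Latin has odd length 5, so it cannot be 2-colored; at least 3 time slots are needed.
3 time slots suffice: time slot 1 → {Latin, Logic, Geology}; time slot 2 → {Econ, History, Biology, Chemistry}; time slot 3 → {Art}. No two conflicting exams share a time slot.

3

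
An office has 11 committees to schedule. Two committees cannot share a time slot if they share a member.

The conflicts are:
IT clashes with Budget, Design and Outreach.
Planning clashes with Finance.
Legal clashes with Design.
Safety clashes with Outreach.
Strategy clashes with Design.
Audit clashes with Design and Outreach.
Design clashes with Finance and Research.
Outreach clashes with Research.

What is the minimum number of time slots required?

2

Audit and Outreach conflict, so at least 2 time slots are needed.
2 time slots suffice: time slot 1 → {Planning, Budget, Design, Outreach}; time slot 2 → {IT, Legal, Safety, Strategy, Audit, Finance, Research}. Every pair that conflicts lands in different time slots.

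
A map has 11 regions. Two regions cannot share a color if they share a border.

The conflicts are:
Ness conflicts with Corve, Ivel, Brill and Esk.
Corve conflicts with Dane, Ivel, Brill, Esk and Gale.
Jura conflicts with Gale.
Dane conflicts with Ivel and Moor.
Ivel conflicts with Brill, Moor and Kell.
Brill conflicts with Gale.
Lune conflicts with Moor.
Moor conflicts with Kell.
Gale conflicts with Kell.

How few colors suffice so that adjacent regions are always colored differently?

Ness, Corve, Ivel, Brill all conflict with each other, so at least 4 colors are needed.
A valid assignment using 4 colors: Ness=3, Corve=2, Jura=2, Dane=3, Ivel=1, Brill=4, Lune=1, Esk=1, Moor=2, Gale=1, Kell=3. Each listed conflict is separated.

4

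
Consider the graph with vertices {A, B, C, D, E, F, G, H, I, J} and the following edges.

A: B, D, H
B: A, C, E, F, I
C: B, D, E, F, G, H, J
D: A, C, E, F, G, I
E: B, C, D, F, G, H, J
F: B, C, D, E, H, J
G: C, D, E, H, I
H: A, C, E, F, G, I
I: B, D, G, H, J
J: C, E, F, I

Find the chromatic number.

C, D, E, F form a clique, so at least 4 colors are needed.
4 colors suffice: color 1 → {A, C, I}; color 2 → {E}; color 3 → {B, D, H, J}; color 4 → {F, G}. No two adjacent vertices share a color.

4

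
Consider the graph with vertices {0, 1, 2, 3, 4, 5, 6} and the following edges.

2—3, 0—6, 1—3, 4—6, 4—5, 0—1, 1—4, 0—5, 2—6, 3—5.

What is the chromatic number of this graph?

3

The cycle 2-6-4-5-3-2 has odd length 5, so it cannot be 2-colored; at least 3 colors are needed.
3 colors suffice: color a → {0, 3, 4}; color b → {1, 5, 6}; color c → {2}. No two adjacent vertices share a color.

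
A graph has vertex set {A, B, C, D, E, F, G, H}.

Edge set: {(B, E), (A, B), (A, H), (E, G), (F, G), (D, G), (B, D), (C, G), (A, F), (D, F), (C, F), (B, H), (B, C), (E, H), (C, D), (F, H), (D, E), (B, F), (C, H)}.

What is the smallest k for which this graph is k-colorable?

C, D, F, G form a clique, so at least 4 colors are needed.
4 colors suffice: A=4, B=1, C=4, D=3, E=2, F=2, G=1, H=3. No two adjacent vertices share a color.

4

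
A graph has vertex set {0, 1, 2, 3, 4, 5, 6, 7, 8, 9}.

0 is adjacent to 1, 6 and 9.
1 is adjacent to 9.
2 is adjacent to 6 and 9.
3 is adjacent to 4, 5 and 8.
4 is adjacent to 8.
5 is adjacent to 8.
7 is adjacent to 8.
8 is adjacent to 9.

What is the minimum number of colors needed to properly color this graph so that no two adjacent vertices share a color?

3, 5, 8 are pairwise adjacent, so at least 3 colors are needed.
A valid assignment using 3 colors: 0=a, 1=c, 2=a, 3=b, 4=c, 5=c, 6=b, 7=b, 8=a, 9=b. Each edge has distinct colors on its endpoints.

3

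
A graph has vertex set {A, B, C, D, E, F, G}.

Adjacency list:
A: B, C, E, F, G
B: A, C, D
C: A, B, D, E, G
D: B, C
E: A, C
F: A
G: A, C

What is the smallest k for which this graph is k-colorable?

A, B, C form a triangle, so at least 3 colors are needed.
A valid assignment using 3 colors: A=1, B=3, C=2, D=1, E=3, F=2, G=3. Every edge joins two different colors.

3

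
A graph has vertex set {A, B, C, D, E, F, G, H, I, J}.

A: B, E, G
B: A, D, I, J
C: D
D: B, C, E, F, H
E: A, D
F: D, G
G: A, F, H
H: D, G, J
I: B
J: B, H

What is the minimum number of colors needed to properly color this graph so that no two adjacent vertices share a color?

The cycle A-G-F-D-E-A has odd length 5, so it cannot be 2-colored; at least 3 colors are needed.
A valid assignment using 3 colors: A=1, B=2, C=2, D=1, E=2, F=2, G=3, H=2, I=1, J=1. No two adjacent vertices share a color.

3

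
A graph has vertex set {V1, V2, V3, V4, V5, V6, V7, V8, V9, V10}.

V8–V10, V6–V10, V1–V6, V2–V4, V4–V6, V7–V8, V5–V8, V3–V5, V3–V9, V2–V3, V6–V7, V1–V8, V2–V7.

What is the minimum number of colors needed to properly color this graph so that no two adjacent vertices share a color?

3

The cycle V8-V7-V2-V3-V5-V8 has odd length 5, so it cannot be 2-colored; at least 3 colors are needed.
3 colors suffice: color red → {V2, V6, V8, V9}; color blue → {V1, V3, V4, V7, V10}; color green → {V5}. Every edge joins two different colors.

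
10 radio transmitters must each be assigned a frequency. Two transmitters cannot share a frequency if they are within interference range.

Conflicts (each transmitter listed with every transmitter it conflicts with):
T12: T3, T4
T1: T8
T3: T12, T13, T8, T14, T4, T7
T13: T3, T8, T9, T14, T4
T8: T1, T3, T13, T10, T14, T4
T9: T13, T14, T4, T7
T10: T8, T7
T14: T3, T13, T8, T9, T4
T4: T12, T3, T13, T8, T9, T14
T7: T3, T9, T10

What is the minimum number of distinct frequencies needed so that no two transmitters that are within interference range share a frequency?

5

T3, T13, T8, T14, T4 pairwise conflict, so at least 5 frequencies are needed.
Using 5 frequencies: T12=3, T1=1, T3=1, T13=5, T8=3, T9=1, T10=1, T14=4, T4=2, T7=2. Every pair that conflicts lands in different frequencies.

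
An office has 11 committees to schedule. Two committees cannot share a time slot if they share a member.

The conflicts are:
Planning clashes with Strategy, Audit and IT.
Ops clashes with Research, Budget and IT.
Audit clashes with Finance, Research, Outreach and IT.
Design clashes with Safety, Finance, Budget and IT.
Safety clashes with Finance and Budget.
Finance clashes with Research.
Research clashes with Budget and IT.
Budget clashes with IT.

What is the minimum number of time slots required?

Ops, Research, Budget, IT are mutually in conflict, so at least 4 time slots are needed.
Using 4 time slots: Planning=2, Ops=4, Strategy=1, Audit=3, Design=2, Safety=4, Finance=1, Research=2, Outreach=1, Budget=3, IT=1. Each listed conflict is separated.

4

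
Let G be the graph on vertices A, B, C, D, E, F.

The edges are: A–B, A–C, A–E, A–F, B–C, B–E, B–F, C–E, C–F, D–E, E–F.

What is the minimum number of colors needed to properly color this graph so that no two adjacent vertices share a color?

5

A, B, C, E, F are mutually adjacent (a clique of size 5), so at least 5 colors are needed.
5 colors suffice: color red → {E}; color blue → {B, D}; color green → {F}; color yellow → {C}; color purple → {A}. Each edge has distinct colors on its endpoints.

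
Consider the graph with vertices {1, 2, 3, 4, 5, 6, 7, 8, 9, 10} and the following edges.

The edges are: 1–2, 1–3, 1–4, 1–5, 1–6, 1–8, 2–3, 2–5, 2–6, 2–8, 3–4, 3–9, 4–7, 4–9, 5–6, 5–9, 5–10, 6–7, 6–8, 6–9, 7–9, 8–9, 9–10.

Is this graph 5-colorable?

Yes

The chromatic number is 4. 1, 2, 5, 6 form a clique, so at least 4 colors are needed.
A valid assignment using 4 colors: 1=a, 2=c, 3=d, 4=b, 5=d, 6=b, 7=c, 8=d, 9=a, 10=b.
Since 5 ≥ 4, a proper 5-coloring certainly exists.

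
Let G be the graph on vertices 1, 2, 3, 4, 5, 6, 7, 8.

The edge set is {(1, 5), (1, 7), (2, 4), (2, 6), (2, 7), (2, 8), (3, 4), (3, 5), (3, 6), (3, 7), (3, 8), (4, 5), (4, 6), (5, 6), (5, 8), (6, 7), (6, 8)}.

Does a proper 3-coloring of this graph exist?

3, 4, 5, 6 are pairwise adjacent (a clique of size 4), so at least 4 colors are needed.
So 3 colors are not enough.

No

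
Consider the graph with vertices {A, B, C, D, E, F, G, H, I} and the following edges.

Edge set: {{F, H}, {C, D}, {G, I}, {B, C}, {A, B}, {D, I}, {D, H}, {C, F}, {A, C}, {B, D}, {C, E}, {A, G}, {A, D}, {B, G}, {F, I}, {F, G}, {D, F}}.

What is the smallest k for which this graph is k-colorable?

A, B, C, D are pairwise adjacent (a clique of size 4), so at least 4 colors are needed.
A valid assignment using 4 colors: A=3, B=4, C=2, D=1, E=1, F=3, G=1, H=2, I=2. Each edge has distinct colors on its endpoints.

4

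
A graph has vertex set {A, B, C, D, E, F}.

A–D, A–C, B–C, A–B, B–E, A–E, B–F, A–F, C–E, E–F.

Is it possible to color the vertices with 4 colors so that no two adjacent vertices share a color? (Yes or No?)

The chromatic number is 4. A, B, E, F form a clique, so at least 4 colors are needed.
4 colors suffice: color 1 → {A}; color 2 → {B, D}; color 3 → {E}; color 4 → {C, F}.
That is already a proper 4-coloring.

Yes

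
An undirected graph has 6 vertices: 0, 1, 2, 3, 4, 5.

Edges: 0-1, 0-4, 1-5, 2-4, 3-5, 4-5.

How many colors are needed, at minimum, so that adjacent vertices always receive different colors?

2 and 4 are adjacent, so at least 2 colors are needed.
One proper 2-coloring: 0=red, 1=blue, 2=red, 3=blue, 4=blue, 5=red. Each edge has distinct colors on its endpoints.

2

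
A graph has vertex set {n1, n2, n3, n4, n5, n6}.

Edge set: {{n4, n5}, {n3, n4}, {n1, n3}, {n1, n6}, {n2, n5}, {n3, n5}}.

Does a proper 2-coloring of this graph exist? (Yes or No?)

n3, n4, n5 are pairwise adjacent, so at least 3 colors are needed.
So 2 colors are not enough.

No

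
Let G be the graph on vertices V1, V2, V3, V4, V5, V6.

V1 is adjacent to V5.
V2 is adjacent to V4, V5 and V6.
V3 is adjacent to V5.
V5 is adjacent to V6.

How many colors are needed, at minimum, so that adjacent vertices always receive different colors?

V2, V5, V6 form a triangle, so at least 3 colors are needed.
3 colors suffice: color 1 → {V4, V5}; color 2 → {V1, V2, V3}; color 3 → {V6}. Each edge has distinct colors on its endpoints.

3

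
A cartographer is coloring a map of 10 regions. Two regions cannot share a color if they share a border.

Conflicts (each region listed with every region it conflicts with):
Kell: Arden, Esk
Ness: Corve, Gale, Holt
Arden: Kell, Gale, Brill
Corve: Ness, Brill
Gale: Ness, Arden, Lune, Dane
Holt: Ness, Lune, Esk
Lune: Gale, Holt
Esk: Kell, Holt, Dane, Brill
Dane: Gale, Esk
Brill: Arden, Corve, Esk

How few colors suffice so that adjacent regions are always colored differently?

The cycle Gale-Arden-Kell-Esk-Dane-Gale has odd length 5, so it cannot be 2-colored; at least 3 colors are needed.
3 colors suffice: color 1 → {Corve, Gale, Esk}; color 2 → {Kell, Ness, Lune, Dane, Brill}; color 3 → {Arden, Holt}. Every pair that conflicts lands in different colors.

3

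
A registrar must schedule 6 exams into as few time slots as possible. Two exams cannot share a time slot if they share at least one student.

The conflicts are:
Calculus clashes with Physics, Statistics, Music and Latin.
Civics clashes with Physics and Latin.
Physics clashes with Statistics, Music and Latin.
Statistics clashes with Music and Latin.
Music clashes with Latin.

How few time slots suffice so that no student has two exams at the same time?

Calculus, Physics, Statistics, Music, Latin pairwise conflict, so at least 5 time slots are needed.
5 time slots suffice: time slot 1 → {Latin}; time slot 2 → {Physics}; time slot 3 → {Calculus, Civics}; time slot 4 → {Music}; time slot 5 → {Statistics}. No two conflicting exams share a time slot.

5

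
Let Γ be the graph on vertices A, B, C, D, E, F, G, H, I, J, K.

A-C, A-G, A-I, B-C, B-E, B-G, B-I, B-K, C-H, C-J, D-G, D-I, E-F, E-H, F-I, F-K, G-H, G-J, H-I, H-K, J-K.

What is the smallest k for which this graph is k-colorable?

G and H are adjacent, so at least 2 colors are needed.
One proper 2-coloring: A=1, B=1, C=2, D=1, E=2, F=1, G=2, H=1, I=2, J=1, K=2. No two adjacent vertices share a color.

2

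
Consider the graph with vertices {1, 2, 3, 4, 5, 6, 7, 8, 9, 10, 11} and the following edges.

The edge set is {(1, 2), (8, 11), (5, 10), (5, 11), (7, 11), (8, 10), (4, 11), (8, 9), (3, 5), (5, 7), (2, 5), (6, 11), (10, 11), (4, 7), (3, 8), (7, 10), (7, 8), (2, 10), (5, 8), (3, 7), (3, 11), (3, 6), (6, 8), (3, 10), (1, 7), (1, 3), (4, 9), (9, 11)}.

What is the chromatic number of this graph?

6

3, 5, 7, 8, 10, 11 are mutually adjacent (a clique of size 6), so at least 6 colors are needed.
6 colors suffice: color red → {1, 11}; color blue → {2, 3, 9}; color green → {6, 7}; color yellow → {4, 8}; color purple → {10}; color orange → {5}. Every edge joins two different colors.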